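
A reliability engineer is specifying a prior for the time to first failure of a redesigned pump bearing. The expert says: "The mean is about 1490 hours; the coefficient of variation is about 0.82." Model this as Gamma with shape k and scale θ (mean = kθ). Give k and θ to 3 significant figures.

For Gamma(k, scale θ): mean = kθ, variance = kθ², so CV = 1/√k.
CV = 0.82, hence k = 1/CV² = 1.49.
Then θ = mean/k = 1490/1.49 = 1000.

k ≈ 1.49, θ ≈ 1000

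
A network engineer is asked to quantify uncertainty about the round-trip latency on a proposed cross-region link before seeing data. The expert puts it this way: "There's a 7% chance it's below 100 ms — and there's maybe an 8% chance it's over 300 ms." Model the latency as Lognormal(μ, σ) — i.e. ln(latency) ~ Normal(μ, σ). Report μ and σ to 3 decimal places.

If T ~ Lognormal(μ,σ) then ln T ~ Normal(μ,σ), so the p-quantile of ln T is μ + z_p·σ.
ln(100) = 4.605 and ln(300) = 5.704; z_{0.07} = -1.476, z_{0.92} = 1.405.
σ = (5.704 − 4.605)/(1.405 − (-1.476)) = 0.381.
μ = 4.605 − (-1.476)·0.381 = 5.168.

μ ≈ 5.168, σ ≈ 0.381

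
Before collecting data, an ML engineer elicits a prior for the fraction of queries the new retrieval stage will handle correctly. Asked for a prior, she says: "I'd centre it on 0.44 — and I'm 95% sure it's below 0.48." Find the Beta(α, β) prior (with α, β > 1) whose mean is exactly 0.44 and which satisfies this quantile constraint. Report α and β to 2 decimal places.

α ≈ 184.45, β ≈ 234.75

With mean 0.44 fixed, write α = 0.44s, β = 0.56s where s = α+β.
Need P(θ < 0.48) = 0.95 under Beta(0.44s, 0.56s). Normal approximation: (q−m)/√(m(1−m)/s) ≈ z_{0.95} = 1.64, so s ≈ 0.44·0.56·(1.64)²/(0.48−0.44)² = 416.7.
At s = 416.7: P(θ<0.48) ≈ 0.949. Adjusting to match 0.95 gives s ≈ 419.20.
So α = 0.44·419.20 ≈ 184.45, β = 0.56·419.20 ≈ 234.75.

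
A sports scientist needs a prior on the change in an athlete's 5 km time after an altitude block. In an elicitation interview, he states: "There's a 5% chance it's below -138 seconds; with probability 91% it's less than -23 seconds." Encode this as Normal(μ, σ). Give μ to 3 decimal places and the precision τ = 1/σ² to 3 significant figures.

For Normal(μ,σ), the p-quantile is μ + z_p·σ. Here z_{0.05} = -1.645, z_{0.91} = 1.341.
So -138 = μ − 1.645σ and -23 = μ + 1.341σ.
Subtracting: σ = (-23 − -138)/(1.341 − (-1.645)) = 38.518.
Then μ = -138 − (-1.645)·38.518 = -74.643.
Precision τ = 1/σ² = 1/38.52² = 0.000674.

μ = -74.643, τ = 0.000674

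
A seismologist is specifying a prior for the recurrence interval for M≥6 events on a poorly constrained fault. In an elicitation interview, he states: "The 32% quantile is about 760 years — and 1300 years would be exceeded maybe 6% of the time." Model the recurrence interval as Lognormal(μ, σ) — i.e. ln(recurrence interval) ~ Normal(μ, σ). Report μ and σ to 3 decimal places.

If T ~ Lognormal(μ,σ) then ln T ~ Normal(μ,σ), so the p-quantile of ln T is μ + z_p·σ.
ln(760) = 6.633 and ln(1300) = 7.17; z_{0.32} = -0.4677, z_{0.94} = 1.555.
σ = (7.17 − 6.633)/(1.555 − (-0.4677)) = 0.265.
μ = 6.633 − (-0.4677)·0.265 = 6.757.

μ ≈ 6.757, σ ≈ 0.265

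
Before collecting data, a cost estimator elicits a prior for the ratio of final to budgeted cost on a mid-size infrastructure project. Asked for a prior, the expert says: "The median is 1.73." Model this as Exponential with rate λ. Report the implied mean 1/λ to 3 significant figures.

Exponential median = ln 2 / λ, so λ = ln 2 / 1.73 = 0.401.
Mean = 1/λ = 2.5.

mean ≈ 2.5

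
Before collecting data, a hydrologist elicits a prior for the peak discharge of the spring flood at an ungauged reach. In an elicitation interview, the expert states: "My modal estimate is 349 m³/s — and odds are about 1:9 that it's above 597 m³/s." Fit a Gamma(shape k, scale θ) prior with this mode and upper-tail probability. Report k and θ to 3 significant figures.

Gamma(k,θ) with k>1 has mode (k−1)θ, so θ = 349/(k−1).
Need P(X < 597) = 0.9 with θ tied to k this way. Start at k = 2, θ = 349: P(X<597) ≈ 0.510.
Too low — raise k to concentrate. Iterating converges to k ≈ 7.57.
Then θ = 349/(7.57−1) ≈ 53.1.

k ≈ 7.57, θ ≈ 53.1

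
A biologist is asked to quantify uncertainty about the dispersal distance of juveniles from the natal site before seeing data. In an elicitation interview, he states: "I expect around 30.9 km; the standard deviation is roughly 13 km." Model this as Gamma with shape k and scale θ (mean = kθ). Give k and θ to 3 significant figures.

k ≈ 5.65, θ ≈ 5.47

For Gamma(k, scale θ): mean = kθ, variance = kθ², so CV = 1/√k.
CV = SD/mean = 13/30.9 = 0.4207, hence k = 1/CV² = 5.65.
Then θ = mean/k = 30.9/5.65 = 5.47.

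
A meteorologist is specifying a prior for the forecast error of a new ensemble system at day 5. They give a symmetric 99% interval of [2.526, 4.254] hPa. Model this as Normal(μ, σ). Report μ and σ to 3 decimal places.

A symmetric 99% interval runs μ ± z·σ with z = 2.576.
Half-width = 0.864, so σ = 0.864/2.576 = 0.335.
μ is the interval midpoint, 3.390.

μ = 3.390, σ = 0.335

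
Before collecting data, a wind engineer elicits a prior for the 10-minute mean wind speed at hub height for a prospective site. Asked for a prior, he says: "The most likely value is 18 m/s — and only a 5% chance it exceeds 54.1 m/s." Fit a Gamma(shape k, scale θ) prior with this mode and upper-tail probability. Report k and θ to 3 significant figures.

Gamma(k,θ) with k>1 has mode (k−1)θ, so θ = 18/(k−1).
Need P(X < 54.1) = 0.95 with θ tied to k this way. Start at k = 2, θ = 18: P(X<54.1) ≈ 0.802.
Too low — raise k to concentrate. Iterating converges to k ≈ 3.19.
Then θ = 18/(3.19−1) ≈ 8.23.

k ≈ 3.19, θ ≈ 8.23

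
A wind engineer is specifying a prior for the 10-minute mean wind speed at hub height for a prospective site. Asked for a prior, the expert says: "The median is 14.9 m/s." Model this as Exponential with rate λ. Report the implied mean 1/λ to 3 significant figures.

mean ≈ 21.5 m/s

Exponential median = ln 2 / λ, so λ = ln 2 / 14.9 = 0.0465.
Mean = 1/λ = 21.5 m/s.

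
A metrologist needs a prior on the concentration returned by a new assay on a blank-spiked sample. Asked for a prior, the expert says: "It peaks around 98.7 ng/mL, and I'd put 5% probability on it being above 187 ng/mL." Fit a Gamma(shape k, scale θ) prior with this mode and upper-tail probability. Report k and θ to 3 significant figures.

Gamma(k,θ) with k>1 has mode (k−1)θ, so θ = 98.7/(k−1).
Need P(X < 187) = 0.95 with θ tied to k this way. Start at k = 2, θ = 98.7: P(X<187) ≈ 0.565.
Too low — raise k to concentrate. Iterating converges to k ≈ 7.81.
Then θ = 98.7/(7.81−1) ≈ 14.5.

k ≈ 7.81, θ ≈ 14.5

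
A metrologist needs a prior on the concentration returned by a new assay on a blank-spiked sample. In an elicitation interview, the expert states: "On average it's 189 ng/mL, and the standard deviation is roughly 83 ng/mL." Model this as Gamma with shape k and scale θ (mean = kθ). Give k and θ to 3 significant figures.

k ≈ 5.19, θ ≈ 36.4

For Gamma(k, scale θ): mean = kθ, variance = kθ², so CV = 1/√k.
CV = SD/mean = 83/189 = 0.4392, hence k = 1/CV² = 5.19.
Then θ = mean/k = 189/5.19 = 36.4.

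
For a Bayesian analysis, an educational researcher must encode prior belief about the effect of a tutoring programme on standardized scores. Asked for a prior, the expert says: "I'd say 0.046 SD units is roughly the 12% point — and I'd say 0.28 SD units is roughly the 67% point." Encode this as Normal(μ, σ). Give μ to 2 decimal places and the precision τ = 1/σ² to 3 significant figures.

For Normal(μ,σ), the p-quantile is μ + z_p·σ. Here z_{0.12} = -1.175, z_{0.67} = 0.4399.
So 0.046 = μ − 1.175σ and 0.28 = μ + 0.4399σ.
Subtracting: σ = (0.28 − 0.046)/(0.4399 − (-1.175)) = 0.14.
Then μ = 0.046 − (-1.175)·0.14 = 0.22.
Precision τ = 1/σ² = 1/0.1449² = 47.6.

μ = 0.22, τ = 47.6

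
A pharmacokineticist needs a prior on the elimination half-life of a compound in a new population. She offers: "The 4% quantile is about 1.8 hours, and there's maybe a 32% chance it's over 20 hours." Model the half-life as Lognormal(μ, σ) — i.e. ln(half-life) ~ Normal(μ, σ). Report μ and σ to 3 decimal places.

μ ≈ 2.488, σ ≈ 1.085

If T ~ Lognormal(μ,σ) then ln T ~ Normal(μ,σ), so the p-quantile of ln T is μ + z_p·σ.
ln(1.8) = 0.5878 and ln(20) = 2.996; z_{0.04} = -1.751, z_{0.68} = 0.4677.
σ = (2.996 − 0.5878)/(0.4677 − (-1.751)) = 1.085.
μ = 0.5878 − (-1.751)·1.085 = 2.488.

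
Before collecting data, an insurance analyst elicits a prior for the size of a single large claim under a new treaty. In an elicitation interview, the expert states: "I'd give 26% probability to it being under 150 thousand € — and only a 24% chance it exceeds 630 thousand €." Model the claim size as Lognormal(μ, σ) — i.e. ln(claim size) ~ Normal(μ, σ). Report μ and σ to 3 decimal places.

μ ≈ 5.695, σ ≈ 1.063

If T ~ Lognormal(μ,σ) then ln T ~ Normal(μ,σ), so the p-quantile of ln T is μ + z_p·σ.
ln(150) = 5.011 and ln(630) = 6.446; z_{0.26} = -0.6433, z_{0.76} = 0.7063.
σ = (6.446 − 5.011)/(0.7063 − (-0.6433)) = 1.063.
μ = 5.011 − (-0.6433)·1.063 = 5.695.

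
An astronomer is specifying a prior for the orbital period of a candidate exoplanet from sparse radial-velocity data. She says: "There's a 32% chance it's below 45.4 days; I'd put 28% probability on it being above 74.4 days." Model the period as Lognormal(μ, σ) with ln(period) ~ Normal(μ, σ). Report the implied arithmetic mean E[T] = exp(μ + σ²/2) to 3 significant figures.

E[T] ≈ 63.2 days

If T ~ Lognormal(μ,σ) then ln T ~ Normal(μ,σ), so the p-quantile of ln T is μ + z_p·σ.
ln(45.4) = 3.816 and ln(74.4) = 4.309; z_{0.32} = -0.4677, z_{0.72} = 0.5828.
σ = (4.309 − 3.816)/(0.5828 − (-0.4677)) = 0.470.
μ = 3.816 − (-0.4677)·0.470 = 4.035.
E[T] = exp(μ + σ²/2) = exp(4.035 + 0.1105) = 63.2 days.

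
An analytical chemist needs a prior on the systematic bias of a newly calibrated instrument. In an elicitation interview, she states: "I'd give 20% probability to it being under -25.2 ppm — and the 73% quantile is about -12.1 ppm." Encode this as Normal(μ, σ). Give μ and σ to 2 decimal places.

The p-quantile of Normal(μ,σ) is μ + z_p·σ, with z_{0.2} = -0.8416 and z_{0.73} = 0.6128.
Eliminate σ: μ = (z₂·x₁ − z₁·x₂)/(z₂ − z₁) = (0.6128·-25.2 − (-0.8416)·-12.1)/1.454 = -17.62.
Then σ = (x₂ − x₁)/(z₂ − z₁) = (-12.1 − -25.2)/1.454 = 9.01.

μ = -17.62, σ = 9.01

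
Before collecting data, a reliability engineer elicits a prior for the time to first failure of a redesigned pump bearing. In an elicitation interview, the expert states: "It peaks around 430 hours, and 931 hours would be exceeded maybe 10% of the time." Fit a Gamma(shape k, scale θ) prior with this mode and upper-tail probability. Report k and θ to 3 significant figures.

Gamma(k,θ) with k>1 has mode (k−1)θ, so θ = 430/(k−1).
Need P(X < 931) = 0.9 with θ tied to k this way. Start at k = 2, θ = 430: P(X<931) ≈ 0.637.
Too low — raise k to concentrate. Iterating converges to k ≈ 4.22.
Then θ = 430/(4.22−1) ≈ 133.

k ≈ 4.22, θ ≈ 133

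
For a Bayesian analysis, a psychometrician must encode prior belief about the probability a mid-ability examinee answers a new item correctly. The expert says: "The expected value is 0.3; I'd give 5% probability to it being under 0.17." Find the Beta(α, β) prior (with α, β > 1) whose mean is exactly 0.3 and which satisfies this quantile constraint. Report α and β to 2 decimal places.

With mean 0.3 fixed, write α = 0.3s, β = 0.7s where s = α+β.
Need P(θ < 0.17) = 0.05 under Beta(0.3s, 0.7s). Normal approximation: (q−m)/√(m(1−m)/s) ≈ z_{0.05} = -1.64, so s ≈ 0.3·0.7·(-1.64)²/(0.17−0.3)² = 33.6.
At s = 33.6: P(θ<0.17) ≈ 0.037. Adjusting to match 0.05 gives s ≈ 28.75.
So α = 0.3·28.75 ≈ 8.62, β = 0.7·28.75 ≈ 20.12.

α ≈ 8.62, β ≈ 20.12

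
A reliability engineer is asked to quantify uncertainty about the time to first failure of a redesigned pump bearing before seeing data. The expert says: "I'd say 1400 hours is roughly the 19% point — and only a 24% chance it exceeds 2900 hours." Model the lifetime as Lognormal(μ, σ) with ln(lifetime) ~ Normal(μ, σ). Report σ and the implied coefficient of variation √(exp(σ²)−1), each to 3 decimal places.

σ ≈ 0.460, CV ≈ 0.485

If T ~ Lognormal(μ,σ) then ln T ~ Normal(μ,σ), so the p-quantile of ln T is μ + z_p·σ.
ln(1400) = 7.244 and ln(2900) = 7.972; z_{0.19} = -0.8779, z_{0.76} = 0.7063.
σ = (7.972 − 7.244)/(0.7063 − (-0.8779)) = 0.460.
μ = 7.244 − (-0.8779)·0.460 = 7.648.
CV = √(exp(σ²)−1) = √(exp(0.2113)−1) = 0.485.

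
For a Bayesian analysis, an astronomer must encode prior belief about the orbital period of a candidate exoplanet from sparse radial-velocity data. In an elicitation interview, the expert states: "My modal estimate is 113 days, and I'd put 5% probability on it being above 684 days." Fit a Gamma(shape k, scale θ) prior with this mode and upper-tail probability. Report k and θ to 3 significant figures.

k ≈ 1.7, θ ≈ 161

Gamma(k,θ) with k>1 has mode (k−1)θ, so θ = 113/(k−1).
Need P(X < 684) = 0.95 with θ tied to k this way. Start at k = 2, θ = 113: P(X<684) ≈ 0.983.
Too high — lower k to spread out. Iterating converges to k ≈ 1.7.
Then θ = 113/(1.7−1) ≈ 161.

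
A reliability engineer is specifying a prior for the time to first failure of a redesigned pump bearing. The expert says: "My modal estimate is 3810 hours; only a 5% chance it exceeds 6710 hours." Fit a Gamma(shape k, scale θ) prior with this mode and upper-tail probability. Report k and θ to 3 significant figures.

Gamma(k,θ) with k>1 has mode (k−1)θ, so θ = 3810/(k−1).
Need P(X < 6710) = 0.95 with θ tied to k this way. Start at k = 2, θ = 3810: P(X<6710) ≈ 0.526.
Too low — raise k to concentrate. Iterating converges to k ≈ 9.71.
Then θ = 3810/(9.71−1) ≈ 438.

k ≈ 9.71, θ ≈ 438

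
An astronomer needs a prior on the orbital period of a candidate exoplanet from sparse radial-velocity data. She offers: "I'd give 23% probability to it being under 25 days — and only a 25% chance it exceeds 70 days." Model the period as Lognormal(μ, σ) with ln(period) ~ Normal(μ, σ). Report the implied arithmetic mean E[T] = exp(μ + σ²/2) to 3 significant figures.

If T ~ Lognormal(μ,σ) then ln T ~ Normal(μ,σ), so the p-quantile of ln T is μ + z_p·σ.
ln(25) = 3.219 and ln(70) = 4.248; z_{0.23} = -0.7388, z_{0.75} = 0.6745.
σ = (4.248 − 3.219)/(0.6745 − (-0.7388)) = 0.729.
μ = 3.219 − (-0.7388)·0.729 = 3.757.
E[T] = exp(μ + σ²/2) = exp(3.757 + 0.2654) = 55.8 days.

E[T] ≈ 55.8 days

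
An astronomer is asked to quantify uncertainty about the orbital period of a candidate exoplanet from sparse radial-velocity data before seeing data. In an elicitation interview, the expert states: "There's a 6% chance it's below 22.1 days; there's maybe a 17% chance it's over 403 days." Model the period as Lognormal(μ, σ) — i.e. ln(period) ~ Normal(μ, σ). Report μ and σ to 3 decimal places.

If T ~ Lognormal(μ,σ) then ln T ~ Normal(μ,σ), so the p-quantile of ln T is μ + z_p·σ.
ln(22.1) = 3.096 and ln(403) = 5.999; z_{0.06} = -1.555, z_{0.83} = 0.9542.
σ = (5.999 − 3.096)/(0.9542 − (-1.555)) = 1.157.
μ = 3.096 − (-1.555)·1.157 = 4.895.

μ ≈ 4.895, σ ≈ 1.157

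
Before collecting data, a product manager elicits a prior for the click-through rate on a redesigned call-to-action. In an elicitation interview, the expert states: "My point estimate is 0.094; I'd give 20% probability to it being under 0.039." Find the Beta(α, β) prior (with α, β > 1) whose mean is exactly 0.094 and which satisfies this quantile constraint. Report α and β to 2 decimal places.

α ≈ 1.86, β ≈ 17.88

With mean 0.094 fixed, write α = 0.094s, β = 0.906s where s = α+β.
Need P(θ < 0.039) = 0.2 under Beta(0.094s, 0.906s). Normal approximation: (q−m)/√(m(1−m)/s) ≈ z_{0.2} = -0.842, so s ≈ 0.094·0.906·(-0.842)²/(0.039−0.094)² = 19.9.
At s = 19.9: P(θ<0.039) ≈ 0.198. Adjusting to match 0.2 gives s ≈ 19.73.
So α = 0.094·19.73 ≈ 1.86, β = 0.906·19.73 ≈ 17.88.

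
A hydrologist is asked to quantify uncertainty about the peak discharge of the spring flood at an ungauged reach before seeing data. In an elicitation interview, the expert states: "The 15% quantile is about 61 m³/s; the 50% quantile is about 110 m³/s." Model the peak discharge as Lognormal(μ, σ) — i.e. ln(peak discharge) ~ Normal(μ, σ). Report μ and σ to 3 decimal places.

μ ≈ 4.700, σ ≈ 0.569

If T ~ Lognormal(μ,σ) then ln T ~ Normal(μ,σ), so the p-quantile of ln T is μ + z_p·σ.
ln(61) = 4.111 and ln(110) = 4.7; z_{0.15} = -1.036, z_{0.5} = 0.
σ = (4.7 − 4.111)/(0 − (-1.036)) = 0.569.
μ = 4.111 − (-1.036)·0.569 = 4.700.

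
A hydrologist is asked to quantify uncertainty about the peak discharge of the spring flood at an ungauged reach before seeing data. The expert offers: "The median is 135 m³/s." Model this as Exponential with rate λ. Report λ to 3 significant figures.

λ ≈ 0.00513

Exponential median = ln 2 / λ, so λ = ln 2 / 135.0 = 0.00513.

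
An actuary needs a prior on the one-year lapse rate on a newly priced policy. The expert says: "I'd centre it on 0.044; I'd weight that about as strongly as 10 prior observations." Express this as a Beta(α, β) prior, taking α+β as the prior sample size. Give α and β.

Under the effective-sample-size interpretation, Beta(α, β) has prior mean α/(α+β) and prior sample size α+β.
So α+β = 10 and α/(α+β) = 0.044, giving α = 0.044·10 = 0.44 and β = 10 − 0.44 = 9.56.

α = 0.44, β = 9.56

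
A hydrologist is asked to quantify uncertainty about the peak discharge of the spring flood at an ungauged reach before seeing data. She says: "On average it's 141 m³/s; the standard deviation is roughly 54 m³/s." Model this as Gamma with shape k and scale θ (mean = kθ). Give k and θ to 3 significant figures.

k ≈ 6.82, θ ≈ 20.7

For Gamma(k, scale θ): mean = kθ, variance = kθ², so CV = 1/√k.
CV = SD/mean = 54/141 = 0.383, hence k = 1/CV² = 6.82.
Then θ = mean/k = 141/6.82 = 20.7.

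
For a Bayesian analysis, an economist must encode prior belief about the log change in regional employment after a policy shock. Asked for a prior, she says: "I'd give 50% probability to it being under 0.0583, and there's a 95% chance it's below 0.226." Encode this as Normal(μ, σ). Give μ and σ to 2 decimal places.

μ = 0.06, σ = 0.10

For Normal(μ,σ), the p-quantile is μ + z_p·σ. Here z_{0.5} = 0, z_{0.95} = 1.645.
So 0.0583 = μ + 0σ and 0.226 = μ + 1.645σ.
Subtracting: σ = (0.226 − 0.0583)/(1.645 − (0)) = 0.10.
Then μ = 0.0583 − (0)·0.10 = 0.06.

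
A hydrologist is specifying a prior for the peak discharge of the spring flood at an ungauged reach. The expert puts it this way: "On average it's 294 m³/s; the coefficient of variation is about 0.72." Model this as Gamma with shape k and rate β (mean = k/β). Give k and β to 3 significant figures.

For Gamma(k, rate β): mean = k/β, variance = k/β², so CV = 1/√k.
CV = 0.72, hence k = 1/CV² = 1.93.
Then β = k/mean = 1.93/294 = 0.00656.

k ≈ 1.93, β ≈ 0.00656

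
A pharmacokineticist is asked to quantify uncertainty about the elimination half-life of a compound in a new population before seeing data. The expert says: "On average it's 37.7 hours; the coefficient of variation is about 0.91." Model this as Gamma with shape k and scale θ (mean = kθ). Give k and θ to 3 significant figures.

k ≈ 1.21, θ ≈ 31.2

For Gamma(k, scale θ): mean = kθ, variance = kθ², so CV = 1/√k.
CV = 0.91, hence k = 1/CV² = 1.21.
Then θ = mean/k = 37.7/1.21 = 31.2.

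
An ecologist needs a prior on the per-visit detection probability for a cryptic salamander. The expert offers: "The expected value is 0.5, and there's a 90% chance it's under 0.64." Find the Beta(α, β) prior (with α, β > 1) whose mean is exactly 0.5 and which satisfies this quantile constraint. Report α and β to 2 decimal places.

With mean 0.5 fixed, write α = 0.5s, β = 0.5s where s = α+β.
Need P(θ < 0.64) = 0.9 under Beta(0.5s, 0.5s). Normal approximation: (q−m)/√(m(1−m)/s) ≈ z_{0.9} = 1.28, so s ≈ 0.5·0.5·(1.28)²/(0.64−0.5)² = 20.9.
At s = 20.9: P(θ<0.64) ≈ 0.902. Adjusting to match 0.9 gives s ≈ 20.61.
So α = 0.5·20.61 ≈ 10.30, β = 0.5·20.61 ≈ 10.30.

α ≈ 10.30, β ≈ 10.30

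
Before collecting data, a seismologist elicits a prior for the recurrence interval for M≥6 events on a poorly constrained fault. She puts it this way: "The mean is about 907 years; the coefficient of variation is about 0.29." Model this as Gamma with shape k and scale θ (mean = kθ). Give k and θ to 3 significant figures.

For Gamma(k, scale θ): mean = kθ, variance = kθ², so CV = 1/√k.
CV = 0.29, hence k = 1/CV² = 11.9.
Then θ = mean/k = 907/11.9 = 76.3.

k ≈ 11.9, θ ≈ 76.3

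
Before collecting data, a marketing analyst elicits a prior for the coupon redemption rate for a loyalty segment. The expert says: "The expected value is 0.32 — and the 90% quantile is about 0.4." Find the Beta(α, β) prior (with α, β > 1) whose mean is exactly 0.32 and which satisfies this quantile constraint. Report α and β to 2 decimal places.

α ≈ 18.34, β ≈ 38.97

With mean 0.32 fixed, write α = 0.32s, β = 0.68s where s = α+β.
Need P(θ < 0.4) = 0.9 under Beta(0.32s, 0.68s). Normal approximation: (q−m)/√(m(1−m)/s) ≈ z_{0.9} = 1.28, so s ≈ 0.32·0.68·(1.28)²/(0.4−0.32)² = 55.8.
At s = 55.8: P(θ<0.4) ≈ 0.897. Adjusting to match 0.9 gives s ≈ 57.31.
So α = 0.32·57.31 ≈ 18.34, β = 0.68·57.31 ≈ 38.97.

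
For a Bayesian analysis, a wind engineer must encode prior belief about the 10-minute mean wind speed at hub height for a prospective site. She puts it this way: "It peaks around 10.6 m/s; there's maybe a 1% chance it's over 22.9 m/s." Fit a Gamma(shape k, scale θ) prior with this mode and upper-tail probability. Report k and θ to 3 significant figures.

Gamma(k,θ) with k>1 has mode (k−1)θ, so θ = 10.6/(k−1).
Need P(X < 22.9) = 0.99 with θ tied to k this way. Start at k = 2, θ = 10.6: P(X<22.9) ≈ 0.636.
Too low — raise k to concentrate. Iterating converges to k ≈ 9.16.
Then θ = 10.6/(9.16−1) ≈ 1.3.

k ≈ 9.16, θ ≈ 1.3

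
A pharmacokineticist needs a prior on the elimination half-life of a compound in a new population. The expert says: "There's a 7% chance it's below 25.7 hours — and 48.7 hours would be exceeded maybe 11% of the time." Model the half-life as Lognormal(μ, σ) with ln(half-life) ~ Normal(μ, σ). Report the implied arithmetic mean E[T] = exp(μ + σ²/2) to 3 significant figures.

If T ~ Lognormal(μ,σ) then ln T ~ Normal(μ,σ), so the p-quantile of ln T is μ + z_p·σ.
ln(25.7) = 3.246 and ln(48.7) = 3.886; z_{0.07} = -1.476, z_{0.89} = 1.227.
σ = (3.886 − 3.246)/(1.227 − (-1.476)) = 0.237.
μ = 3.246 − (-1.476)·0.237 = 3.596.
E[T] = exp(μ + σ²/2) = exp(3.596 + 0.0280) = 37.5 hours.

E[T] ≈ 37.5 hours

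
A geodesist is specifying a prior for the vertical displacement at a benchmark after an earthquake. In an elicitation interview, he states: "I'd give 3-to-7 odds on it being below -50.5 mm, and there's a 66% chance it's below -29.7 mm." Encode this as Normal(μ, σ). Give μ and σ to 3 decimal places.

μ = -38.857, σ = 22.202

The p-quantile of Normal(μ,σ) is μ + z_p·σ, with z_{0.3} = -0.5244 and z_{0.66} = 0.4125.
Eliminate σ: μ = (z₂·x₁ − z₁·x₂)/(z₂ − z₁) = (0.4125·-50.5 − (-0.5244)·-29.7)/0.9369 = -38.857.
Then σ = (x₂ − x₁)/(z₂ − z₁) = (-29.7 − -50.5)/0.9369 = 22.202.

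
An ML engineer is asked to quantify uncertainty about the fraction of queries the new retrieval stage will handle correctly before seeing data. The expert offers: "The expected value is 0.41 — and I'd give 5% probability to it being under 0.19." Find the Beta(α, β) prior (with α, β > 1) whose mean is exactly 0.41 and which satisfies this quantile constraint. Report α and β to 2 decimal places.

α ≈ 4.71, β ≈ 6.78

With mean 0.41 fixed, write α = 0.41s, β = 0.59s where s = α+β.
Need P(θ < 0.19) = 0.05 under Beta(0.41s, 0.59s). Normal approximation: (q−m)/√(m(1−m)/s) ≈ z_{0.05} = -1.64, so s ≈ 0.41·0.59·(-1.64)²/(0.19−0.41)² = 13.5.
At s = 13.5: P(θ<0.19) ≈ 0.036. Adjusting to match 0.05 gives s ≈ 11.49.
So α = 0.41·11.49 ≈ 4.71, β = 0.59·11.49 ≈ 6.78.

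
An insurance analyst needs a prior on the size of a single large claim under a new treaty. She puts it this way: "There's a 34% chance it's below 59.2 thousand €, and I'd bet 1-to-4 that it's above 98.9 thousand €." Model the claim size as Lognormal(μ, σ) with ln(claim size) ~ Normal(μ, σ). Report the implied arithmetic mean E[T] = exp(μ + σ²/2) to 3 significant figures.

E[T] ≈ 76.2 thousand €

If T ~ Lognormal(μ,σ) then ln T ~ Normal(μ,σ), so the p-quantile of ln T is μ + z_p·σ.
ln(59.2) = 4.081 and ln(98.9) = 4.594; z_{0.34} = -0.4125, z_{0.8} = 0.8416.
σ = (4.594 − 4.081)/(0.8416 − (-0.4125)) = 0.409.
μ = 4.081 − (-0.4125)·0.409 = 4.250.
E[T] = exp(μ + σ²/2) = exp(4.250 + 0.0837) = 76.2 thousand €.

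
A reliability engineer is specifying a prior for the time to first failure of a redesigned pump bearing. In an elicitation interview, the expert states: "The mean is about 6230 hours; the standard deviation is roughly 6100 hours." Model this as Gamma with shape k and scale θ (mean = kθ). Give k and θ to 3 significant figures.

k ≈ 1.04, θ ≈ 5970

For Gamma(k, scale θ): mean = kθ, variance = kθ², so CV = 1/√k.
CV = SD/mean = 6100/6230 = 0.9791, hence k = 1/CV² = 1.04.
Then θ = mean/k = 6230/1.04 = 5970.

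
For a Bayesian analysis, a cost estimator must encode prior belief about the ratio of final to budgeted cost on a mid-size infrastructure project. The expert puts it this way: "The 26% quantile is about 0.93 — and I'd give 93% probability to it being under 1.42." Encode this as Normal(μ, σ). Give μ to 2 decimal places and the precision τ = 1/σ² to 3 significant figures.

μ = 1.08, τ = 18.7

For Normal(μ,σ), the p-quantile is μ + z_p·σ. Here z_{0.26} = -0.6433, z_{0.93} = 1.476.
So 0.93 = μ − 0.6433σ and 1.42 = μ + 1.476σ.
Subtracting: σ = (1.42 − 0.93)/(1.476 − (-0.6433)) = 0.23.
Then μ = 0.93 − (-0.6433)·0.23 = 1.08.
Precision τ = 1/σ² = 1/0.2312² = 18.7.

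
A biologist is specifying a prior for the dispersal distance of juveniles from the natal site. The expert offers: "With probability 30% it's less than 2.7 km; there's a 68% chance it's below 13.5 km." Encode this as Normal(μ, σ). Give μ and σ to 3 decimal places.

The p-quantile of Normal(μ,σ) is μ + z_p·σ, with z_{0.3} = -0.5244 and z_{0.68} = 0.4677.
Eliminate σ: μ = (z₂·x₁ − z₁·x₂)/(z₂ − z₁) = (0.4677·2.7 − (-0.5244)·13.5)/0.9921 = 8.409.
Then σ = (x₂ − x₁)/(z₂ − z₁) = (13.5 − 2.7)/0.9921 = 10.886.

μ = 8.409, σ = 10.886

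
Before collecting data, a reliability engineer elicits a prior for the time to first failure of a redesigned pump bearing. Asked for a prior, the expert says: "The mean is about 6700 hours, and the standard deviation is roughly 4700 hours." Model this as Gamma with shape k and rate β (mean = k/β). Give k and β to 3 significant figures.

k ≈ 2.03, β ≈ 0.000303

For Gamma(k, rate β): mean = k/β, variance = k/β², so CV = 1/√k.
CV = SD/mean = 4700/6700 = 0.7015, hence k = 1/CV² = 2.03.
Then β = k/mean = 2.03/6700 = 0.000303.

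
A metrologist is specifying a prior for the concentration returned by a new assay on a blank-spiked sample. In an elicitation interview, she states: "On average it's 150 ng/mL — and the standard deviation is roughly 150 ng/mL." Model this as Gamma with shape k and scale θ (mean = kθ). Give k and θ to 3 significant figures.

For Gamma(k, scale θ): mean = kθ, variance = kθ², so CV = 1/√k.
CV = SD/mean = 150/150 = 1, hence k = 1/CV² = 1.
Then θ = mean/k = 150/1 = 150.

k ≈ 1, θ ≈ 150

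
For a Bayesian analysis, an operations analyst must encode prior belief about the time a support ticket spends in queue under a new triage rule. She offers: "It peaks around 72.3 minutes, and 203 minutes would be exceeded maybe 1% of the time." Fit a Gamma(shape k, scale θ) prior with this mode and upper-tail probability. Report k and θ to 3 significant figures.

Gamma(k,θ) with k>1 has mode (k−1)θ, so θ = 72.3/(k−1).
Need P(X < 203) = 0.99 with θ tied to k this way. Start at k = 2, θ = 72.3: P(X<203) ≈ 0.770.
Too low — raise k to concentrate. Iterating converges to k ≈ 5.29.
Then θ = 72.3/(5.29−1) ≈ 16.9.

k ≈ 5.29, θ ≈ 16.9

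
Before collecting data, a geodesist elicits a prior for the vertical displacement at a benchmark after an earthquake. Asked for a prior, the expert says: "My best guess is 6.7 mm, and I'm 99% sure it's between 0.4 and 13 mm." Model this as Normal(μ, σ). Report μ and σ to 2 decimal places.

A symmetric 99% interval runs μ ± z·σ with z = 2.576.
Half-width = 6.3, so σ = 6.3/2.576 = 2.45.
μ is the stated best guess, 6.70.

μ = 6.70, σ = 2.45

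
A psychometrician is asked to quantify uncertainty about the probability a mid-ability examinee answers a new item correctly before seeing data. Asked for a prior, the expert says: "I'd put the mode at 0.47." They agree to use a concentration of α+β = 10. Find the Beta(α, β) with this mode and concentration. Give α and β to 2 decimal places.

For α,β > 1 the Beta mode is (α−1)/(α+β−2). With α+β = 10, the mode is (α−1)/8.
Set (α−1)/8 = 0.47 → α = 1 + 0.47·8 = 4.76.
β = 10 − α = 5.24.

α = 4.76, β = 5.24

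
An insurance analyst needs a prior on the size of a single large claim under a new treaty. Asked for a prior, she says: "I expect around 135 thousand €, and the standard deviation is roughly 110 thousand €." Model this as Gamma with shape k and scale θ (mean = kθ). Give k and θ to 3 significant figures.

k ≈ 1.51, θ ≈ 89.6

For Gamma(k, scale θ): mean = kθ, variance = kθ², so CV = 1/√k.
CV = SD/mean = 110/135 = 0.8148, hence k = 1/CV² = 1.51.
Then θ = mean/k = 135/1.51 = 89.6.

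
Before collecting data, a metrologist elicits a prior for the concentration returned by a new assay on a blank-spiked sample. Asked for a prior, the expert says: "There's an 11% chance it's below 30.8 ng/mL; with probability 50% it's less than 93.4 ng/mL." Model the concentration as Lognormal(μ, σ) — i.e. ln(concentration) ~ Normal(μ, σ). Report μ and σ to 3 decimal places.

If T ~ Lognormal(μ,σ) then ln T ~ Normal(μ,σ), so the p-quantile of ln T is μ + z_p·σ.
ln(30.8) = 3.428 and ln(93.4) = 4.537; z_{0.11} = -1.227, z_{0.5} = 0.
σ = (4.537 − 3.428)/(0 − (-1.227)) = 0.904.
μ = 3.428 − (-1.227)·0.904 = 4.537.

μ ≈ 4.537, σ ≈ 0.904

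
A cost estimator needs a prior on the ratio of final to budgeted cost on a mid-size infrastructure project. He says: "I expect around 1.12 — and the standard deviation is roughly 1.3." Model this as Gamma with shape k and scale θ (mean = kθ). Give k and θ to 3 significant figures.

For Gamma(k, scale θ): mean = kθ, variance = kθ², so CV = 1/√k.
CV = SD/mean = 1.3/1.12 = 1.161, hence k = 1/CV² = 0.742.
Then θ = mean/k = 1.12/0.742 = 1.51.

k ≈ 0.742, θ ≈ 1.51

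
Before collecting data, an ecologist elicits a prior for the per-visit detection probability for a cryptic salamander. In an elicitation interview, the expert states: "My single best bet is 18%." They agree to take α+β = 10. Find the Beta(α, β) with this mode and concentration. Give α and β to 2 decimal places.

For α,β > 1 the Beta mode is (α−1)/(α+β−2). With α+β = 10, the mode is (α−1)/8.
Set (α−1)/8 = 0.18 → α = 1 + 0.18·8 = 2.44.
β = 10 − α = 7.56.

α = 2.44, β = 7.56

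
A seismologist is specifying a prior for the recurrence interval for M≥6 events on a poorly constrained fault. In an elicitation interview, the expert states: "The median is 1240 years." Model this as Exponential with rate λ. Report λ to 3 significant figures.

λ ≈ 0.000559

Exponential median = ln 2 / λ, so λ = ln 2 / 1240.0 = 0.000559.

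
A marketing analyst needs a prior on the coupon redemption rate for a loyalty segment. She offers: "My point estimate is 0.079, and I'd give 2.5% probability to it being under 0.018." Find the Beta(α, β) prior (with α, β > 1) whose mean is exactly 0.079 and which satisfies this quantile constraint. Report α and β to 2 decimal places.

α ≈ 3.16, β ≈ 36.83

With mean 0.079 fixed, write α = 0.079s, β = 0.921s where s = α+β.
Need P(θ < 0.018) = 0.025 under Beta(0.079s, 0.921s). Normal approximation: (q−m)/√(m(1−m)/s) ≈ z_{0.025} = -1.96, so s ≈ 0.079·0.921·(-1.96)²/(0.018−0.079)² = 75.1.
At s = 75.1: P(θ<0.018) ≈ 0.002. Adjusting to match 0.025 gives s ≈ 39.99.
So α = 0.079·39.99 ≈ 3.16, β = 0.921·39.99 ≈ 36.83.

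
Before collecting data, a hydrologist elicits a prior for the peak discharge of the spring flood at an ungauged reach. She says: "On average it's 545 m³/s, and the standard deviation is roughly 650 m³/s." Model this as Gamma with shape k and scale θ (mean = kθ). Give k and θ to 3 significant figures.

k ≈ 0.703, θ ≈ 775

For Gamma(k, scale θ): mean = kθ, variance = kθ², so CV = 1/√k.
CV = SD/mean = 650/545 = 1.193, hence k = 1/CV² = 0.703.
Then θ = mean/k = 545/0.703 = 775.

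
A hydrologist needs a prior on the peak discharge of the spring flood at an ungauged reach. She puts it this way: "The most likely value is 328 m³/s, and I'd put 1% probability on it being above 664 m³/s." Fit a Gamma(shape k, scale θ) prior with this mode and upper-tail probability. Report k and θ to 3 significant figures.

Gamma(k,θ) with k>1 has mode (k−1)θ, so θ = 328/(k−1).
Need P(X < 664) = 0.99 with θ tied to k this way. Start at k = 2, θ = 328: P(X<664) ≈ 0.601.
Too low — raise k to concentrate. Iterating converges to k ≈ 10.9.
Then θ = 328/(10.9−1) ≈ 33.3.

k ≈ 10.9, θ ≈ 33.3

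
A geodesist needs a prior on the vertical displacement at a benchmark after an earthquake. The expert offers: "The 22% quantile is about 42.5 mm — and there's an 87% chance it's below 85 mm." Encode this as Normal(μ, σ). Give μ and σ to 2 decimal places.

μ = 59.79, σ = 22.39

The p-quantile of Normal(μ,σ) is μ + z_p·σ, with z_{0.22} = -0.7722 and z_{0.87} = 1.126.
Eliminate σ: μ = (z₂·x₁ − z₁·x₂)/(z₂ − z₁) = (1.126·42.5 − (-0.7722)·85)/1.899 = 59.79.
Then σ = (x₂ − x₁)/(z₂ − z₁) = (85 − 42.5)/1.899 = 22.39.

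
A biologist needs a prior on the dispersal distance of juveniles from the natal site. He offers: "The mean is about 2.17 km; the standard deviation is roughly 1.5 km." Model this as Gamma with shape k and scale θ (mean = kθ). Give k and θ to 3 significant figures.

k ≈ 2.09, θ ≈ 1.04

For Gamma(k, scale θ): mean = kθ, variance = kθ², so CV = 1/√k.
CV = SD/mean = 1.5/2.17 = 0.6912, hence k = 1/CV² = 2.09.
Then θ = mean/k = 2.17/2.09 = 1.04.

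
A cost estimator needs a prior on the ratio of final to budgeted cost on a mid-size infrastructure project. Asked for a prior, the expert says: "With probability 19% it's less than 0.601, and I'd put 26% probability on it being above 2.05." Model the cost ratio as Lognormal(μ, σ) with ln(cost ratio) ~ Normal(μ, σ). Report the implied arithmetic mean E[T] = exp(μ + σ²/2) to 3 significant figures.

E[T] ≈ 1.69

If T ~ Lognormal(μ,σ) then ln T ~ Normal(μ,σ), so the p-quantile of ln T is μ + z_p·σ.
ln(0.601) = -0.5092 and ln(2.05) = 0.7178; z_{0.19} = -0.8779, z_{0.74} = 0.6433.
σ = (0.7178 − -0.5092)/(0.6433 − (-0.8779)) = 0.807.
μ = -0.5092 − (-0.8779)·0.807 = 0.199.
E[T] = exp(μ + σ²/2) = exp(0.199 + 0.3253) = 1.69.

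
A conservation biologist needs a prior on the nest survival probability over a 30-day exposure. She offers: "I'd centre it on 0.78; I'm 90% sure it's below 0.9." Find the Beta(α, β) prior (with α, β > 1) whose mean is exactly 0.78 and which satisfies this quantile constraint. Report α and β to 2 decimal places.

α ≈ 12.69, β ≈ 3.58

With mean 0.78 fixed, write α = 0.78s, β = 0.22s where s = α+β.
Need P(θ < 0.9) = 0.9 under Beta(0.78s, 0.22s). Normal approximation: (q−m)/√(m(1−m)/s) ≈ z_{0.9} = 1.28, so s ≈ 0.78·0.22·(1.28)²/(0.9−0.78)² = 19.6.
At s = 19.6: P(θ<0.9) ≈ 0.924. Adjusting to match 0.9 gives s ≈ 16.27.
So α = 0.78·16.27 ≈ 12.69, β = 0.22·16.27 ≈ 3.58.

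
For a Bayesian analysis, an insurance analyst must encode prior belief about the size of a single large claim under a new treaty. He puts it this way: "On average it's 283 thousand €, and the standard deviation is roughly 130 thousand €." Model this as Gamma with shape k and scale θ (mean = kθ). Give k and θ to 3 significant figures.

k ≈ 4.74, θ ≈ 59.7

For Gamma(k, scale θ): mean = kθ, variance = kθ², so CV = 1/√k.
CV = SD/mean = 130/283 = 0.4594, hence k = 1/CV² = 4.74.
Then θ = mean/k = 283/4.74 = 59.7.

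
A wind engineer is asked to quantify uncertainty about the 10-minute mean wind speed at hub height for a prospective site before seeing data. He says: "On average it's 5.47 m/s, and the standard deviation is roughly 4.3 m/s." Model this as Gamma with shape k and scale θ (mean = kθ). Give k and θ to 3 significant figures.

For Gamma(k, scale θ): mean = kθ, variance = kθ², so CV = 1/√k.
CV = SD/mean = 4.3/5.47 = 0.7861, hence k = 1/CV² = 1.62.
Then θ = mean/k = 5.47/1.62 = 3.38.

k ≈ 1.62, θ ≈ 3.38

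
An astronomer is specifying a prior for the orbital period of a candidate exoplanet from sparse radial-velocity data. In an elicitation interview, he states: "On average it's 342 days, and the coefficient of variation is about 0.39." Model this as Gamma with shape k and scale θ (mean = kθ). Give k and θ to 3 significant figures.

k ≈ 6.57, θ ≈ 52

For Gamma(k, scale θ): mean = kθ, variance = kθ², so CV = 1/√k.
CV = 0.39, hence k = 1/CV² = 6.57.
Then θ = mean/k = 342/6.57 = 52.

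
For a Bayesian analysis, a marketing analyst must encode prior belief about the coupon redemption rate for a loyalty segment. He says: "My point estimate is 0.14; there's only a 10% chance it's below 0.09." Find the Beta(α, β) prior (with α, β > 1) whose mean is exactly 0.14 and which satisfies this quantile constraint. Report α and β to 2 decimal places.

With mean 0.14 fixed, write α = 0.14s, β = 0.86s where s = α+β.
Need P(θ < 0.09) = 0.1 under Beta(0.14s, 0.86s). Normal approximation: (q−m)/√(m(1−m)/s) ≈ z_{0.1} = -1.28, so s ≈ 0.14·0.86·(-1.28)²/(0.09−0.14)² = 79.1.
At s = 79.1: P(θ<0.09) ≈ 0.086. Adjusting to match 0.1 gives s ≈ 70.89.
So α = 0.14·70.89 ≈ 9.92, β = 0.86·70.89 ≈ 60.96.

α ≈ 9.92, β ≈ 60.96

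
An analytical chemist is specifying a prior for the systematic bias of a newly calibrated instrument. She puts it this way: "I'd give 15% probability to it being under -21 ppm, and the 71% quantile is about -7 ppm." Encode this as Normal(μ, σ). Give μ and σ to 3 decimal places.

μ = -11.873, σ = 8.806

The p-quantile of Normal(μ,σ) is μ + z_p·σ, with z_{0.15} = -1.036 and z_{0.71} = 0.5534.
Eliminate σ: μ = (z₂·x₁ − z₁·x₂)/(z₂ − z₁) = (0.5534·-21 − (-1.036)·-7)/1.59 = -11.873.
Then σ = (x₂ − x₁)/(z₂ − z₁) = (-7 − -21)/1.59 = 8.806.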